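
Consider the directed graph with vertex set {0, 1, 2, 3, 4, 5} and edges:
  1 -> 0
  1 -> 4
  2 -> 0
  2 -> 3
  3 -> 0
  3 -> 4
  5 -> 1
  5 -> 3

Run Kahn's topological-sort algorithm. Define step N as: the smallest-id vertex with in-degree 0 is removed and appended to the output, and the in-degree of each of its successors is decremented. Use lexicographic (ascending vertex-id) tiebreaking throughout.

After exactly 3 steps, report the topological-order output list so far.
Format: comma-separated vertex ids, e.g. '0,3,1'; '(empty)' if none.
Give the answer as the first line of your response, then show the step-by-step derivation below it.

2,5,1

step 1: output 2; order=[2]; indeg=(2,1,0,1,2,0)
step 2: output 5; order=[2,5]; indeg=(2,0,0,0,2,0)
step 3: output 1; order=[2,5,1]; indeg=(1,0,0,0,1,0)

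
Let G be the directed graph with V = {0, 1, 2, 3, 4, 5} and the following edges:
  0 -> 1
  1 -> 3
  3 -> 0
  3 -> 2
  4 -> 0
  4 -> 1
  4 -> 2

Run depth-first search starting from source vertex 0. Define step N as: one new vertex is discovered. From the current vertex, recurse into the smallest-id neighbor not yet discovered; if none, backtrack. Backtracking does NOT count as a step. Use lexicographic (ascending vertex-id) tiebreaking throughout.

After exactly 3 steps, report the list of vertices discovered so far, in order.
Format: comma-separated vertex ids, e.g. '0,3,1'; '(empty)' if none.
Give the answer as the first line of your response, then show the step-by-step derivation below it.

0,1,3

step 1: discover 0; path=0; order=0
step 2: discover 1; path=0>1; order=0,1
step 3: discover 3; path=0>1>3; order=0,1,3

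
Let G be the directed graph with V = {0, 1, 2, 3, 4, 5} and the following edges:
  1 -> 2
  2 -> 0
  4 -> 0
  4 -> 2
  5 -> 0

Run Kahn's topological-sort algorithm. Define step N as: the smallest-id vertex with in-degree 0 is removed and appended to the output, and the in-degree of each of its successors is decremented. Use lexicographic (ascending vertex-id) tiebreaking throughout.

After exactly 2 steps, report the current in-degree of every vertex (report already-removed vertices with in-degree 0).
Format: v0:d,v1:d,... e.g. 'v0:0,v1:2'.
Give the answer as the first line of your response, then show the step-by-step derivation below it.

v0:3,v1:0,v2:1,v3:0,v4:0,v5:0

step 1: output 1; order=[1]; indeg=(3,0,1,0,0,0)
step 2: output 3; order=[1,3]; indeg=(3,0,1,0,0,0)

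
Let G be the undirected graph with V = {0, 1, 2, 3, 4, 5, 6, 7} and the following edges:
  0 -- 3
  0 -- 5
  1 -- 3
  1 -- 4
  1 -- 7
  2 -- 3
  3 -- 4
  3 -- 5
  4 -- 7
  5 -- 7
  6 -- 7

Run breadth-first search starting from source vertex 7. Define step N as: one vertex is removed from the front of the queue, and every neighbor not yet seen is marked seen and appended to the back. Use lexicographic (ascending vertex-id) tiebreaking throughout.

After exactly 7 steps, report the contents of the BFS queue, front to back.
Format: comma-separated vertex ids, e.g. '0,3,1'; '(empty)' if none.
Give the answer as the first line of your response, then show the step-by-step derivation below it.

2

step 1: dequeue 7; queue=[1,4,5,6]; order=7
step 2: dequeue 1; queue=[4,5,6,3]; order=7,1
step 3: dequeue 4; queue=[5,6,3]; order=7,1,4
step 4: dequeue 5; queue=[6,3,0]; order=7,1,4,5
step 5: dequeue 6; queue=[3,0]; order=7,1,4,5,6
step 6: dequeue 3; queue=[0,2]; order=7,1,4,5,6,3
step 7: dequeue 0; queue=[2]; order=7,1,4,5,6,3,0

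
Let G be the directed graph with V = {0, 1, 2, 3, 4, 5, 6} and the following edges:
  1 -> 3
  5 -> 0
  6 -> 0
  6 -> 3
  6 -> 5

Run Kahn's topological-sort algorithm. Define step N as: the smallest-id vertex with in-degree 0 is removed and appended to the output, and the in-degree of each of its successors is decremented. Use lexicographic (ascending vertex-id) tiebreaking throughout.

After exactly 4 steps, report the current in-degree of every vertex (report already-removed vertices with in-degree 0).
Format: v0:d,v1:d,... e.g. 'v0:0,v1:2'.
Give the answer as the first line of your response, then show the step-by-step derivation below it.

v0:1,v1:0,v2:0,v3:0,v4:0,v5:0,v6:0

step 1: output 1; order=[1]; indeg=(2,0,0,1,0,1,0)
step 2: output 2; order=[1,2]; indeg=(2,0,0,1,0,1,0)
step 3: output 4; order=[1,2,4]; indeg=(2,0,0,1,0,1,0)
step 4: output 6; order=[1,2,4,6]; indeg=(1,0,0,0,0,0,0)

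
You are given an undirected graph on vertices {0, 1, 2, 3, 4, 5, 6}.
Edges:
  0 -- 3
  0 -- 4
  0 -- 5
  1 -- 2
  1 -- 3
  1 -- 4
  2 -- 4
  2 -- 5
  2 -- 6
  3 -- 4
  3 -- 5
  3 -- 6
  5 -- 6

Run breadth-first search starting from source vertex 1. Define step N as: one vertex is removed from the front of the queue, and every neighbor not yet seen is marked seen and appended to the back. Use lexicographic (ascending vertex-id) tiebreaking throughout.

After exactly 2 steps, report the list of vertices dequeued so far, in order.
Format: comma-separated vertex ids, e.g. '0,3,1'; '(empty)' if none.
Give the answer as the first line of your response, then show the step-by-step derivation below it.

1,2

step 1: dequeue 1; queue=[2,3,4]; order=1
step 2: dequeue 2; queue=[3,4,5,6]; order=1,2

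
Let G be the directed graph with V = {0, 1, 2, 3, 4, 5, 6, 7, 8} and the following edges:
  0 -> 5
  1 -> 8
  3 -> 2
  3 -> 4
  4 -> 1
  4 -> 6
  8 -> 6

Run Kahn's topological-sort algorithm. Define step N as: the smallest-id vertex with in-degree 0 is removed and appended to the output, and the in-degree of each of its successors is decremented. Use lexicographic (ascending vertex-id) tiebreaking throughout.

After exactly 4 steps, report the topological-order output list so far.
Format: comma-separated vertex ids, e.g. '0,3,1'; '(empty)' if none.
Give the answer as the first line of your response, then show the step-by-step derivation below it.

0,3,2,4

step 1: output 0; order=[0]; indeg=(0,1,1,0,1,0,2,0,1)
step 2: output 3; order=[0,3]; indeg=(0,1,0,0,0,0,2,0,1)
step 3: output 2; order=[0,3,2]; indeg=(0,1,0,0,0,0,2,0,1)
step 4: output 4; order=[0,3,2,4]; indeg=(0,0,0,0,0,0,1,0,1)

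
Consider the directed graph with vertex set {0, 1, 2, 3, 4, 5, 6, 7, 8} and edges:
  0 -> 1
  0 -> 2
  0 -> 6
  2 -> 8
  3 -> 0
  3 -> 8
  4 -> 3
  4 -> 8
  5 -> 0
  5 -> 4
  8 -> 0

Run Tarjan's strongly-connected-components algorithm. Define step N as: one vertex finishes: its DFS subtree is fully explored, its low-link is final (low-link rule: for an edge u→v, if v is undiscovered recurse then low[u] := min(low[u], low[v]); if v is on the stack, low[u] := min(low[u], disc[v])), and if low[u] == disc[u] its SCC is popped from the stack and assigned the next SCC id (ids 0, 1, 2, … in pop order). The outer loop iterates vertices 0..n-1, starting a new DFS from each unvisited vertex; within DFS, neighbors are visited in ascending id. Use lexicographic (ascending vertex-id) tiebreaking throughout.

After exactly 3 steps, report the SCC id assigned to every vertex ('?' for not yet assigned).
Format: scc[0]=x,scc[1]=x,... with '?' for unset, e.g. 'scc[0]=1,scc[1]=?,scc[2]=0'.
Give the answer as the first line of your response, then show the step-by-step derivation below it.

scc[0]=?,scc[1]=0,scc[2]=?,scc[3]=?,scc[4]=?,scc[5]=?,scc[6]=?,scc[7]=?,scc[8]=?

step 1: low=(low[0]=0,low[1]=1,low[2]=?,low[3]=?,low[4]=?,low[5]=?,low[6]=?,low[7]=?,low[8]=?); scc=(scc[0]=?,scc[1]=0,scc[2]=?,scc[3]=?,scc[4]=?,scc[5]=?,scc[6]=?,scc[7]=?,scc[8]=?)
step 2: low=(low[0]=0,low[1]=1,low[2]=2,low[3]=?,low[4]=?,low[5]=?,low[6]=?,low[7]=?,low[8]=0); scc=(scc[0]=?,scc[1]=0,scc[2]=?,scc[3]=?,scc[4]=?,scc[5]=?,scc[6]=?,scc[7]=?,scc[8]=?)
step 3: low=(low[0]=0,low[1]=1,low[2]=0,low[3]=?,low[4]=?,low[5]=?,low[6]=?,low[7]=?,low[8]=0); scc=(scc[0]=?,scc[1]=0,scc[2]=?,scc[3]=?,scc[4]=?,scc[5]=?,scc[6]=?,scc[7]=?,scc[8]=?)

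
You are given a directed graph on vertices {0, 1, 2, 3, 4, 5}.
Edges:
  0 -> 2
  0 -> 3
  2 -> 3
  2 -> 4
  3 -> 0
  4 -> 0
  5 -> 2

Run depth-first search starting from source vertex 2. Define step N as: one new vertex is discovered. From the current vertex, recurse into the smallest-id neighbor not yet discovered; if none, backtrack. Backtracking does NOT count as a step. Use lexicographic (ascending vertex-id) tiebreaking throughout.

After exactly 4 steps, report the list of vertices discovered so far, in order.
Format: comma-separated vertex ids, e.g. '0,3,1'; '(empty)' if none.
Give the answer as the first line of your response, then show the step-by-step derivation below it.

2,3,0,4

step 1: discover 2; path=2; order=2
step 2: discover 3; path=2>3; order=2,3
step 3: discover 0; path=2>3>0; order=2,3,0
step 4: discover 4; path=2>4; order=2,3,0,4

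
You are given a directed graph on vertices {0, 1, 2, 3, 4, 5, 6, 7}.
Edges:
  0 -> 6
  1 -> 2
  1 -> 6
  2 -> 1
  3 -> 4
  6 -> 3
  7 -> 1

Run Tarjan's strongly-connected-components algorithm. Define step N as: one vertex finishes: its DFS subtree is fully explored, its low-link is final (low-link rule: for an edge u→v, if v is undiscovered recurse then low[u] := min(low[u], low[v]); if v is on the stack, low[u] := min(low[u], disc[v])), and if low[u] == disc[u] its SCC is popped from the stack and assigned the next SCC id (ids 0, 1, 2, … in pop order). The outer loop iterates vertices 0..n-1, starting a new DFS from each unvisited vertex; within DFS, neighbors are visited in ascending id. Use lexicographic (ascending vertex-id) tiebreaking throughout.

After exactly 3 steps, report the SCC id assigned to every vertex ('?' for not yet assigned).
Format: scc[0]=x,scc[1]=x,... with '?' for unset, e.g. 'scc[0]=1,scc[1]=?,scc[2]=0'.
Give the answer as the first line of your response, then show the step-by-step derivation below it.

scc[0]=?,scc[1]=?,scc[2]=?,scc[3]=1,scc[4]=0,scc[5]=?,scc[6]=2,scc[7]=?

step 1: low=(low[0]=0,low[1]=?,low[2]=?,low[3]=2,low[4]=3,low[5]=?,low[6]=1,low[7]=?); scc=(scc[0]=?,scc[1]=?,scc[2]=?,scc[3]=?,scc[4]=0,scc[5]=?,scc[6]=?,scc[7]=?)
step 2: low=(low[0]=0,low[1]=?,low[2]=?,low[3]=2,low[4]=3,low[5]=?,low[6]=1,low[7]=?); scc=(scc[0]=?,scc[1]=?,scc[2]=?,scc[3]=1,scc[4]=0,scc[5]=?,scc[6]=?,scc[7]=?)
step 3: low=(low[0]=0,low[1]=?,low[2]=?,low[3]=2,low[4]=3,low[5]=?,low[6]=1,low[7]=?); scc=(scc[0]=?,scc[1]=?,scc[2]=?,scc[3]=1,scc[4]=0,scc[5]=?,scc[6]=2,scc[7]=?)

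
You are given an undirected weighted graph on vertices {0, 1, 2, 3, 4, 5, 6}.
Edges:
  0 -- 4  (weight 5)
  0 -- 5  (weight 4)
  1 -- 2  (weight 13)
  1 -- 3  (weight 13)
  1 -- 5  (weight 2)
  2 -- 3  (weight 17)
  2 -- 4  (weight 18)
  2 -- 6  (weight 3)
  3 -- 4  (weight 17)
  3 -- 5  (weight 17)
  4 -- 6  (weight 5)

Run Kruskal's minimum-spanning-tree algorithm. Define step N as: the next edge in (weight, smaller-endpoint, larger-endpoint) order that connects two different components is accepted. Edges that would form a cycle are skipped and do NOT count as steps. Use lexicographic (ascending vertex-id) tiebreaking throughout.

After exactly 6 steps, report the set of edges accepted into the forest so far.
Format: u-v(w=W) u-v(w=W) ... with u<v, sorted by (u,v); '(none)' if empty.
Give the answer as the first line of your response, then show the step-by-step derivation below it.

0-4(w=5) 0-5(w=4) 1-3(w=13) 1-5(w=2) 2-6(w=3) 4-6(w=5)

step 1: add edge 1-5 (w=2); MST = {1-5(w=2)}
step 2: add edge 2-6 (w=3); MST = {1-5(w=2) 2-6(w=3)}
step 3: add edge 0-5 (w=4); MST = {0-5(w=4) 1-5(w=2) 2-6(w=3)}
step 4: add edge 0-4 (w=5); MST = {0-4(w=5) 0-5(w=4) 1-5(w=2) 2-6(w=3)}
step 5: add edge 4-6 (w=5); MST = {0-4(w=5) 0-5(w=4) 1-5(w=2) 2-6(w=3) 4-6(w=5)}
step 6: add edge 1-3 (w=13); MST = {0-4(w=5) 0-5(w=4) 1-3(w=13) 1-5(w=2) 2-6(w=3) 4-6(w=5)}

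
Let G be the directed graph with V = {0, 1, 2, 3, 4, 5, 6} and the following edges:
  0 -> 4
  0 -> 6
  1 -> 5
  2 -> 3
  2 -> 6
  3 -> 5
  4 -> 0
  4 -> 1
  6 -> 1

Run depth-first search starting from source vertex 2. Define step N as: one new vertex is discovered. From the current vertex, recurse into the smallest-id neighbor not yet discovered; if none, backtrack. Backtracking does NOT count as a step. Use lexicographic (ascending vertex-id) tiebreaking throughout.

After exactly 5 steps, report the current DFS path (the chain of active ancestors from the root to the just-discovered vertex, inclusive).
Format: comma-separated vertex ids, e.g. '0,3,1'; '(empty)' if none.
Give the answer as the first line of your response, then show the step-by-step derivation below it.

2,6,1

step 1: discover 2; path=2; order=2
step 2: discover 3; path=2>3; order=2,3
step 3: discover 5; path=2>3>5; order=2,3,5
step 4: discover 6; path=2>6; order=2,3,5,6
step 5: discover 1; path=2>6>1; order=2,3,5,6,1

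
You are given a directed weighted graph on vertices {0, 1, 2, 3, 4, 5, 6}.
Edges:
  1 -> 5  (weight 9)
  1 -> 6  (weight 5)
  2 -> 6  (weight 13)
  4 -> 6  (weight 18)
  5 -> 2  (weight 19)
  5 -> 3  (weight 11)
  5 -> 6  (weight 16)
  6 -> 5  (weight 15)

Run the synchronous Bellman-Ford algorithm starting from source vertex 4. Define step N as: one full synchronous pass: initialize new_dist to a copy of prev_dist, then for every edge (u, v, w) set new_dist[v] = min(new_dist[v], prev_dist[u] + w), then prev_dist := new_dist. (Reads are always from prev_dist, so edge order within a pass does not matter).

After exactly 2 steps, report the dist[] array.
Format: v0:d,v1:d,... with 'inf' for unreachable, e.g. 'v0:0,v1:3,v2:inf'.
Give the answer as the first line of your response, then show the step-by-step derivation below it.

v0:inf,v1:inf,v2:inf,v3:inf,v4:0,v5:33,v6:18

step 1: dist = v0:inf,v1:inf,v2:inf,v3:inf,v4:0,v5:inf,v6:18
step 2: dist = v0:inf,v1:inf,v2:inf,v3:inf,v4:0,v5:33,v6:18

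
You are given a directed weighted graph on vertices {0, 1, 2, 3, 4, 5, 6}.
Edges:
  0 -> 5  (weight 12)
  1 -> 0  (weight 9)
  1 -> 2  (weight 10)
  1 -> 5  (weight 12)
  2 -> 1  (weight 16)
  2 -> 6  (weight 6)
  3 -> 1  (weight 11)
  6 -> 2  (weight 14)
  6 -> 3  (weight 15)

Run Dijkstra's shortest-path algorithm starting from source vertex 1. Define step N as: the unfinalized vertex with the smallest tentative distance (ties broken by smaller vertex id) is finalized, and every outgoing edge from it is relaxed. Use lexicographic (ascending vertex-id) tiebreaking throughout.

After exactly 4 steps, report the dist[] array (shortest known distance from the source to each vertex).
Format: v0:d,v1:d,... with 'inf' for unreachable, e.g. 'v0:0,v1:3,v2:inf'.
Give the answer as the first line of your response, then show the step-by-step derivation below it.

v0:9,v1:0,v2:10,v3:inf,v4:inf,v5:12,v6:16

step 1: dist = v0:9,v1:0,v2:10,v3:inf,v4:inf,v5:12,v6:inf
step 2: dist = v0:9,v1:0,v2:10,v3:inf,v4:inf,v5:12,v6:inf
step 3: dist = v0:9,v1:0,v2:10,v3:inf,v4:inf,v5:12,v6:16
step 4: dist = v0:9,v1:0,v2:10,v3:inf,v4:inf,v5:12,v6:16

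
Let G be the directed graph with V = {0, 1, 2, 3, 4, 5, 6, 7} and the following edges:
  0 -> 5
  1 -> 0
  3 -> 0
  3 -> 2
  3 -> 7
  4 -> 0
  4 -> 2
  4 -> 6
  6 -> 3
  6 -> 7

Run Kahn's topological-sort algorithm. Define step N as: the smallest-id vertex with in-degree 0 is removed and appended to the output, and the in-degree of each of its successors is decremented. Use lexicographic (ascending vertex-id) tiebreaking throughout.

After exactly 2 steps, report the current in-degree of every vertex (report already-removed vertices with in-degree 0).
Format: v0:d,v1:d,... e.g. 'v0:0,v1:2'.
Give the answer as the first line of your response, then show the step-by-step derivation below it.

v0:1,v1:0,v2:1,v3:1,v4:0,v5:1,v6:0,v7:2

step 1: output 1; order=[1]; indeg=(2,0,2,1,0,1,1,2)
step 2: output 4; order=[1,4]; indeg=(1,0,1,1,0,1,0,2)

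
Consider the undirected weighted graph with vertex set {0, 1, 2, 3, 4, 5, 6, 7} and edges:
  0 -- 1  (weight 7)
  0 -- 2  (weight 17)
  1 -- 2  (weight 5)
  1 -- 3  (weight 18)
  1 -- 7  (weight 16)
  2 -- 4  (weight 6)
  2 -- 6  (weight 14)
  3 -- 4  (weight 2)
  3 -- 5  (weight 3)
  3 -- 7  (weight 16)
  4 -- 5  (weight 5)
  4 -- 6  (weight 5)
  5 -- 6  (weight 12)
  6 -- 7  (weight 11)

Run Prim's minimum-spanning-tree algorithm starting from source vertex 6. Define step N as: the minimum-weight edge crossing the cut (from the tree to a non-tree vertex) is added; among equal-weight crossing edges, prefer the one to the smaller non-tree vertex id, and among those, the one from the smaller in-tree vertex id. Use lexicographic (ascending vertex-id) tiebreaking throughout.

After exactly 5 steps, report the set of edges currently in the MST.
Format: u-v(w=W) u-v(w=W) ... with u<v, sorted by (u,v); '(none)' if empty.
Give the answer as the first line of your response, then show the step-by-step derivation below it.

1-2(w=5) 2-4(w=6) 3-4(w=2) 3-5(w=3) 4-6(w=5)

step 1: add edge 4-6 (w=5); MST = {4-6(w=5)}
step 2: add edge 3-4 (w=2); MST = {3-4(w=2) 4-6(w=5)}
step 3: add edge 3-5 (w=3); MST = {3-4(w=2) 3-5(w=3) 4-6(w=5)}
step 4: add edge 2-4 (w=6); MST = {2-4(w=6) 3-4(w=2) 3-5(w=3) 4-6(w=5)}
step 5: add edge 1-2 (w=5); MST = {1-2(w=5) 2-4(w=6) 3-4(w=2) 3-5(w=3) 4-6(w=5)}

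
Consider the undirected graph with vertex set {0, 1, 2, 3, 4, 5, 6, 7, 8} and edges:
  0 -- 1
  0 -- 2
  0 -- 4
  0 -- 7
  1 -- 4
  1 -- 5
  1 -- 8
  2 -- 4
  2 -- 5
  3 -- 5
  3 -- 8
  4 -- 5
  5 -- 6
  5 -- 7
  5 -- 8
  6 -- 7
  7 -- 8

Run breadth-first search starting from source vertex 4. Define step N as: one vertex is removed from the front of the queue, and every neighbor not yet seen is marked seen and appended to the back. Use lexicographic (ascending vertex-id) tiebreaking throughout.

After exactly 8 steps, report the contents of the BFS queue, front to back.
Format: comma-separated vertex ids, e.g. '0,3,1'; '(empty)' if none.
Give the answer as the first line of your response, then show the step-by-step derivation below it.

6

step 1: dequeue 4; queue=[0,1,2,5]; order=4
step 2: dequeue 0; queue=[1,2,5,7]; order=4,0
step 3: dequeue 1; queue=[2,5,7,8]; order=4,0,1
step 4: dequeue 2; queue=[5,7,8]; order=4,0,1,2
step 5: dequeue 5; queue=[7,8,3,6]; order=4,0,1,2,5
step 6: dequeue 7; queue=[8,3,6]; order=4,0,1,2,5,7
step 7: dequeue 8; queue=[3,6]; order=4,0,1,2,5,7,8
step 8: dequeue 3; queue=[6]; order=4,0,1,2,5,7,8,3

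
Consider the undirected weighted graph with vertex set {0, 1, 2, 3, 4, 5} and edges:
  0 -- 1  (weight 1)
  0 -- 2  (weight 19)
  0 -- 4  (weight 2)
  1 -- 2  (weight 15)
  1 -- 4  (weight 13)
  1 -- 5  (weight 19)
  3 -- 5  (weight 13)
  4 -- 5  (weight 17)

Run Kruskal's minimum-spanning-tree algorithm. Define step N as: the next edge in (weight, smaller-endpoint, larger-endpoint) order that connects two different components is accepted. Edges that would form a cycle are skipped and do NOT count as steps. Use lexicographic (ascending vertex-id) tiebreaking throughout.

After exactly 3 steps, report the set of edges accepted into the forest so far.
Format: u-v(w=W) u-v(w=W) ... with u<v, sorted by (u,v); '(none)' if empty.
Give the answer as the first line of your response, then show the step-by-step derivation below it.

0-1(w=1) 0-4(w=2) 3-5(w=13)

step 1: add edge 0-1 (w=1); MST = {0-1(w=1)}
step 2: add edge 0-4 (w=2); MST = {0-1(w=1) 0-4(w=2)}
step 3: add edge 3-5 (w=13); MST = {0-1(w=1) 0-4(w=2) 3-5(w=13)}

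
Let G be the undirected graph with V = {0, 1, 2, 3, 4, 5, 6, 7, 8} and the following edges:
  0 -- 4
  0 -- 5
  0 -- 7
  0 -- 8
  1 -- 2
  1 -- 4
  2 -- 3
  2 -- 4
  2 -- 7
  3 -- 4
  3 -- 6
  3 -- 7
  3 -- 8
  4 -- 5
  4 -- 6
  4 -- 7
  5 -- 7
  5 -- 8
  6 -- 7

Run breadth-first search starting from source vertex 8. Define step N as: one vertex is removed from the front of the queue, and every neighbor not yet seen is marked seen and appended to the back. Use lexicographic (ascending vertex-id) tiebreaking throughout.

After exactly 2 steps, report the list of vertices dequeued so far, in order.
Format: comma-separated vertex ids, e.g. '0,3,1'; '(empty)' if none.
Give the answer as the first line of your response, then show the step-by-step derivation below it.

8,0

step 1: dequeue 8; queue=[0,3,5]; order=8
step 2: dequeue 0; queue=[3,5,4,7]; order=8,0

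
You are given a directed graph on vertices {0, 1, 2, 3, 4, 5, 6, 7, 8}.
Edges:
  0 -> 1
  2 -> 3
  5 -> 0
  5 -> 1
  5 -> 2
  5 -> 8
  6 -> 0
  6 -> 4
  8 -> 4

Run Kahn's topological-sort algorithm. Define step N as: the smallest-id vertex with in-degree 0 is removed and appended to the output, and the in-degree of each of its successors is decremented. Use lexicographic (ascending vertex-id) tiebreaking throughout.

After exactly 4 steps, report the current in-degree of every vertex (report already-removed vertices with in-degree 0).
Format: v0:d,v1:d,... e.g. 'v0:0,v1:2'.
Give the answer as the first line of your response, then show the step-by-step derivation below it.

v0:0,v1:1,v2:0,v3:0,v4:1,v5:0,v6:0,v7:0,v8:0

step 1: output 5; order=[5]; indeg=(1,1,0,1,2,0,0,0,0)
step 2: output 2; order=[5,2]; indeg=(1,1,0,0,2,0,0,0,0)
step 3: output 3; order=[5,2,3]; indeg=(1,1,0,0,2,0,0,0,0)
step 4: output 6; order=[5,2,3,6]; indeg=(0,1,0,0,1,0,0,0,0)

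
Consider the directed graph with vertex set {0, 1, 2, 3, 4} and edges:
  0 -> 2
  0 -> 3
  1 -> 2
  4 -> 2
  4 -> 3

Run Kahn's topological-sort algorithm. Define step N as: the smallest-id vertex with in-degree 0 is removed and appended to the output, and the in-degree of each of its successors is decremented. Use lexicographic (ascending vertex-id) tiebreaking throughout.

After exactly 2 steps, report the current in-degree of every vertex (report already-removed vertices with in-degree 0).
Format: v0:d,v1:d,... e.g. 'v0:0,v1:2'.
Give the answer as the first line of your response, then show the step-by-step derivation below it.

v0:0,v1:0,v2:1,v3:1,v4:0

step 1: output 0; order=[0]; indeg=(0,0,2,1,0)
step 2: output 1; order=[0,1]; indeg=(0,0,1,1,0)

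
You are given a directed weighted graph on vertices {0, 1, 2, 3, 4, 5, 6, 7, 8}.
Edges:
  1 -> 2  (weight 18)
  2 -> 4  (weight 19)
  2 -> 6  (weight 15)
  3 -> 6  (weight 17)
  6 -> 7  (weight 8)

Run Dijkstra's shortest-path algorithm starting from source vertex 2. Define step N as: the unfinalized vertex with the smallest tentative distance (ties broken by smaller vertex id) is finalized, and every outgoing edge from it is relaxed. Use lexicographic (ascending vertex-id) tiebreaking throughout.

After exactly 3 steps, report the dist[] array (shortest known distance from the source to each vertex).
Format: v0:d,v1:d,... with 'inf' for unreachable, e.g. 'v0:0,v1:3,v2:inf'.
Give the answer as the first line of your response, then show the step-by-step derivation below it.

v0:inf,v1:inf,v2:0,v3:inf,v4:19,v5:inf,v6:15,v7:23,v8:inf

step 1: dist = v0:inf,v1:inf,v2:0,v3:inf,v4:19,v5:inf,v6:15,v7:inf,v8:inf
step 2: dist = v0:inf,v1:inf,v2:0,v3:inf,v4:19,v5:inf,v6:15,v7:23,v8:inf
step 3: dist = v0:inf,v1:inf,v2:0,v3:inf,v4:19,v5:inf,v6:15,v7:23,v8:inf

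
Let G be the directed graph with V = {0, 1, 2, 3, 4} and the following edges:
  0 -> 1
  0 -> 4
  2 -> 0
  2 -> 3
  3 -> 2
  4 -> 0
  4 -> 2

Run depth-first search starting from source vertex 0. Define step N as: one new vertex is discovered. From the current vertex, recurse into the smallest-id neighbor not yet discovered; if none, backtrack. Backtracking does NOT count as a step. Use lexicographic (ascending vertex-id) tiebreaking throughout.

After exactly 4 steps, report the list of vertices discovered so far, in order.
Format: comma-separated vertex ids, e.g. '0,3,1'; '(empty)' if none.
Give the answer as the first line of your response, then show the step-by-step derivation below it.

0,1,4,2

step 1: discover 0; path=0; order=0
step 2: discover 1; path=0>1; order=0,1
step 3: discover 4; path=0>4; order=0,1,4
step 4: discover 2; path=0>4>2; order=0,1,4,2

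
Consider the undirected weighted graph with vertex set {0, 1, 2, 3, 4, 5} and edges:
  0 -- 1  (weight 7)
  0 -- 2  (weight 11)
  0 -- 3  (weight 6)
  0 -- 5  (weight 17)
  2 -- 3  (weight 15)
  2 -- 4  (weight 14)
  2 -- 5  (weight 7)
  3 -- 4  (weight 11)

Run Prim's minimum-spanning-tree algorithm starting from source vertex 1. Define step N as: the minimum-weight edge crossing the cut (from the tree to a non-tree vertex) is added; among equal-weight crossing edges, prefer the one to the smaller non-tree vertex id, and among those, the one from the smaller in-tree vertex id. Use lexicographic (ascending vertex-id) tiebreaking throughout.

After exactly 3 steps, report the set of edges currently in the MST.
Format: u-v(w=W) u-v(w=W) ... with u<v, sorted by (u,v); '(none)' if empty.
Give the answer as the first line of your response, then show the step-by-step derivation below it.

0-1(w=7) 0-2(w=11) 0-3(w=6)

step 1: add edge 0-1 (w=7); MST = {0-1(w=7)}
step 2: add edge 0-3 (w=6); MST = {0-1(w=7) 0-3(w=6)}
step 3: add edge 0-2 (w=11); MST = {0-1(w=7) 0-2(w=11) 0-3(w=6)}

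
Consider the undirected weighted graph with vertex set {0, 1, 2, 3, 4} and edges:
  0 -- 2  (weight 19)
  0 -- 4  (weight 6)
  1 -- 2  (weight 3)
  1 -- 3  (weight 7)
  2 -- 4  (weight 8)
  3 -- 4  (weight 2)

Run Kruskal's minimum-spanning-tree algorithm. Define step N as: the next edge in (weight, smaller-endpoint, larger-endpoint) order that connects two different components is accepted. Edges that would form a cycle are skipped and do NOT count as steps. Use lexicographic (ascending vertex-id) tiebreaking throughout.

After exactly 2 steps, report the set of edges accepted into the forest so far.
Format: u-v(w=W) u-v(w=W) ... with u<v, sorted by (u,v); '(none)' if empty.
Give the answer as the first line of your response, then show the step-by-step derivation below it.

1-2(w=3) 3-4(w=2)

step 1: add edge 3-4 (w=2); MST = {3-4(w=2)}
step 2: add edge 1-2 (w=3); MST = {1-2(w=3) 3-4(w=2)}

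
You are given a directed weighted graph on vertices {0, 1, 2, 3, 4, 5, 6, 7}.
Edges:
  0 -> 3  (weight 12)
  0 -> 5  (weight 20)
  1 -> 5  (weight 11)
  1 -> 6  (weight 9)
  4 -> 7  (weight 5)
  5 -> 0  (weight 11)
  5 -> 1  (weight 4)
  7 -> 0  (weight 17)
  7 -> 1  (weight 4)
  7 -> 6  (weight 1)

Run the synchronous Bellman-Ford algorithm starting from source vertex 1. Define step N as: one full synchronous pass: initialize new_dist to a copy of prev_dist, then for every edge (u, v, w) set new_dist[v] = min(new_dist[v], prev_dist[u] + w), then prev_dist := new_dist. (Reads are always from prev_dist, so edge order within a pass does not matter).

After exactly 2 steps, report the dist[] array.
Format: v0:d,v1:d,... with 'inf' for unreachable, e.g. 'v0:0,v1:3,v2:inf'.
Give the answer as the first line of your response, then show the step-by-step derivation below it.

v0:22,v1:0,v2:inf,v3:inf,v4:inf,v5:11,v6:9,v7:inf

step 1: dist = v0:inf,v1:0,v2:inf,v3:inf,v4:inf,v5:11,v6:9,v7:inf
step 2: dist = v0:22,v1:0,v2:inf,v3:inf,v4:inf,v5:11,v6:9,v7:inf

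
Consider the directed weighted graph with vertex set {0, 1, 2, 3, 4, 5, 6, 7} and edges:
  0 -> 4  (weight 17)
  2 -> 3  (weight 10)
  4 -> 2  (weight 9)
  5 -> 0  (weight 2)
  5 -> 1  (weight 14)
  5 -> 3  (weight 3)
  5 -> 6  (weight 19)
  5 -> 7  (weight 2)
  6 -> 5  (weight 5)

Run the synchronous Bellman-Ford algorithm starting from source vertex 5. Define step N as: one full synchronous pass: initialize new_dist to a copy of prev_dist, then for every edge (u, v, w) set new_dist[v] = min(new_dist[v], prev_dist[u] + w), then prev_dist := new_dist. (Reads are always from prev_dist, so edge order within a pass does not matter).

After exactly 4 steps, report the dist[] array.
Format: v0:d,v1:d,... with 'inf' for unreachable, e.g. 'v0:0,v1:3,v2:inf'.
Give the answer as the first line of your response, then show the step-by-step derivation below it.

v0:2,v1:14,v2:28,v3:3,v4:19,v5:0,v6:19,v7:2

step 1: dist = v0:2,v1:14,v2:inf,v3:3,v4:inf,v5:0,v6:19,v7:2
step 2: dist = v0:2,v1:14,v2:inf,v3:3,v4:19,v5:0,v6:19,v7:2
step 3: dist = v0:2,v1:14,v2:28,v3:3,v4:19,v5:0,v6:19,v7:2
step 4: dist = v0:2,v1:14,v2:28,v3:3,v4:19,v5:0,v6:19,v7:2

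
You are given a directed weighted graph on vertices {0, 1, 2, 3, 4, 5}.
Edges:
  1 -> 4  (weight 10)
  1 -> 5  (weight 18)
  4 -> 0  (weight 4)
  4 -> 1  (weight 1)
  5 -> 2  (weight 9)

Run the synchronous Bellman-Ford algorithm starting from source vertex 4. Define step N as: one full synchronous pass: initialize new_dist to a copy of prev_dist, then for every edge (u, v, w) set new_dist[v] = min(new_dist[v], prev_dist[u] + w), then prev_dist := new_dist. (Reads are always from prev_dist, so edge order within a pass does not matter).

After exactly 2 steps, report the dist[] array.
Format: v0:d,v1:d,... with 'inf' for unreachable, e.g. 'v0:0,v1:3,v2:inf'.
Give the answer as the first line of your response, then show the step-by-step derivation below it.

v0:4,v1:1,v2:inf,v3:inf,v4:0,v5:19

step 1: dist = v0:4,v1:1,v2:inf,v3:inf,v4:0,v5:inf
step 2: dist = v0:4,v1:1,v2:inf,v3:inf,v4:0,v5:19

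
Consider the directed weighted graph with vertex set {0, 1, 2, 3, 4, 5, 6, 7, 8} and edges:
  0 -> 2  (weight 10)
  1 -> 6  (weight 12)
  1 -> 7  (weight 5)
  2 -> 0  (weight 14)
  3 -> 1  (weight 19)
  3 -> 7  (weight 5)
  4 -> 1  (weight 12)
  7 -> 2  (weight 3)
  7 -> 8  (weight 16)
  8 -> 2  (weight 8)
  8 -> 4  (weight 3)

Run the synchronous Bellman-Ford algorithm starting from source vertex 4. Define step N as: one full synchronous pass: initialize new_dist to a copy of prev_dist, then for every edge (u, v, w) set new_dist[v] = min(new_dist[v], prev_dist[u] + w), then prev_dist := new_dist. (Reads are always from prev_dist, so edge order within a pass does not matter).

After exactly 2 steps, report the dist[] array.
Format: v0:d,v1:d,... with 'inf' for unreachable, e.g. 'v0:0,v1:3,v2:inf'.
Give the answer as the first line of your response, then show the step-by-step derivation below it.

v0:inf,v1:12,v2:inf,v3:inf,v4:0,v5:inf,v6:24,v7:17,v8:inf

step 1: dist = v0:inf,v1:12,v2:inf,v3:inf,v4:0,v5:inf,v6:inf,v7:inf,v8:inf
step 2: dist = v0:inf,v1:12,v2:inf,v3:inf,v4:0,v5:inf,v6:24,v7:17,v8:inf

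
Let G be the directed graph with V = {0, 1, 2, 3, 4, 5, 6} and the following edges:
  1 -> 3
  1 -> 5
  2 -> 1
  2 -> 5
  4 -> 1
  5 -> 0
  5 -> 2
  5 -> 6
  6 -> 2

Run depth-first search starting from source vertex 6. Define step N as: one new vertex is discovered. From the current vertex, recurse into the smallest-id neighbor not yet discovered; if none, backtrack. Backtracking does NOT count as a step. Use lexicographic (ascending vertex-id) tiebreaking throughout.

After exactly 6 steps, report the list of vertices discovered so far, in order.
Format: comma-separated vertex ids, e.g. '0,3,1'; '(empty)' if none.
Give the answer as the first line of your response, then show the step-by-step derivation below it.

6,2,1,3,5,0

step 1: discover 6; path=6; order=6
step 2: discover 2; path=6>2; order=6,2
step 3: discover 1; path=6>2>1; order=6,2,1
step 4: discover 3; path=6>2>1>3; order=6,2,1,3
step 5: discover 5; path=6>2>1>5; order=6,2,1,3,5
step 6: discover 0; path=6>2>1>5>0; order=6,2,1,3,5,0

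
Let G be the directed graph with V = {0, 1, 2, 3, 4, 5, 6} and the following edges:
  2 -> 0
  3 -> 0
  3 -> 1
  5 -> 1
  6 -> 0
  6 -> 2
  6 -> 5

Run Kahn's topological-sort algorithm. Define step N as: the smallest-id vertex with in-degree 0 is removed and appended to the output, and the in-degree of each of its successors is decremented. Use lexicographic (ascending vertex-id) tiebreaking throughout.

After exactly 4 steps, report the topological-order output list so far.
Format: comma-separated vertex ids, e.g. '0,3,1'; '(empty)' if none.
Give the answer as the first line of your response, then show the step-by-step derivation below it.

3,4,6,2

step 1: output 3; order=[3]; indeg=(2,1,1,0,0,1,0)
step 2: output 4; order=[3,4]; indeg=(2,1,1,0,0,1,0)
step 3: output 6; order=[3,4,6]; indeg=(1,1,0,0,0,0,0)
step 4: output 2; order=[3,4,6,2]; indeg=(0,1,0,0,0,0,0)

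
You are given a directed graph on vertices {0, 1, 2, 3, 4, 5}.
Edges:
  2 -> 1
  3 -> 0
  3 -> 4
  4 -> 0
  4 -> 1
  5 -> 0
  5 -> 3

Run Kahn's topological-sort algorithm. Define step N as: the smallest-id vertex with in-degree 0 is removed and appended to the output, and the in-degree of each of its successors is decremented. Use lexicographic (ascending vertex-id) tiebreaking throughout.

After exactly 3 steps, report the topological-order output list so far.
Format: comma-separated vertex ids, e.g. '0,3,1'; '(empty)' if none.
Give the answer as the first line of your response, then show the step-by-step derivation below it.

2,5,3

step 1: output 2; order=[2]; indeg=(3,1,0,1,1,0)
step 2: output 5; order=[2,5]; indeg=(2,1,0,0,1,0)
step 3: output 3; order=[2,5,3]; indeg=(1,1,0,0,0,0)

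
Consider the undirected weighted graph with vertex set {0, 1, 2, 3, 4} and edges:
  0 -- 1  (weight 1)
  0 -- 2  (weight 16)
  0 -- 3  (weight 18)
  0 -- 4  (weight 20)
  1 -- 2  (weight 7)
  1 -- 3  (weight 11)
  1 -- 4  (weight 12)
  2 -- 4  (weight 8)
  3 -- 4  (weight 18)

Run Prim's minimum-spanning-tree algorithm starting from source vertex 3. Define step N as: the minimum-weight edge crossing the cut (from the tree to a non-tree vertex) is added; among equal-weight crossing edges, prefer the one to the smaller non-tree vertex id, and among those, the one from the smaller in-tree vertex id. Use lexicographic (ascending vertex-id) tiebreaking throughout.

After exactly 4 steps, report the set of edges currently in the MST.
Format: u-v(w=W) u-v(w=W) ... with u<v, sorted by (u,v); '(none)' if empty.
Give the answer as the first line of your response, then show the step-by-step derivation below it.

0-1(w=1) 1-2(w=7) 1-3(w=11) 2-4(w=8)

step 1: add edge 1-3 (w=11); MST = {1-3(w=11)}
step 2: add edge 0-1 (w=1); MST = {0-1(w=1) 1-3(w=11)}
step 3: add edge 1-2 (w=7); MST = {0-1(w=1) 1-2(w=7) 1-3(w=11)}
step 4: add edge 2-4 (w=8); MST = {0-1(w=1) 1-2(w=7) 1-3(w=11) 2-4(w=8)}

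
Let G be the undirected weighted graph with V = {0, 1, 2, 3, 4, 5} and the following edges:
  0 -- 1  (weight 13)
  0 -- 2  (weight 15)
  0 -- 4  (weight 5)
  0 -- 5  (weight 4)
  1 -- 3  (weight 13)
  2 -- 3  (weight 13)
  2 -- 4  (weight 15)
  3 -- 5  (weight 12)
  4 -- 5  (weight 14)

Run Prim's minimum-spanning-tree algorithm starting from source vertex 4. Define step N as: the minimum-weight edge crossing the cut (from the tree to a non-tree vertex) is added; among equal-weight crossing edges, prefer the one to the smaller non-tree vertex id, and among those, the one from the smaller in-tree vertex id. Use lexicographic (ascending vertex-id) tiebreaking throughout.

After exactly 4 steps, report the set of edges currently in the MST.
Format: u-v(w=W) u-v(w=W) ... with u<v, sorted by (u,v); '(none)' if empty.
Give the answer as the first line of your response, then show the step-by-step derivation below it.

0-1(w=13) 0-4(w=5) 0-5(w=4) 3-5(w=12)

step 1: add edge 0-4 (w=5); MST = {0-4(w=5)}
step 2: add edge 0-5 (w=4); MST = {0-4(w=5) 0-5(w=4)}
step 3: add edge 3-5 (w=12); MST = {0-4(w=5) 0-5(w=4) 3-5(w=12)}
step 4: add edge 0-1 (w=13); MST = {0-1(w=13) 0-4(w=5) 0-5(w=4) 3-5(w=12)}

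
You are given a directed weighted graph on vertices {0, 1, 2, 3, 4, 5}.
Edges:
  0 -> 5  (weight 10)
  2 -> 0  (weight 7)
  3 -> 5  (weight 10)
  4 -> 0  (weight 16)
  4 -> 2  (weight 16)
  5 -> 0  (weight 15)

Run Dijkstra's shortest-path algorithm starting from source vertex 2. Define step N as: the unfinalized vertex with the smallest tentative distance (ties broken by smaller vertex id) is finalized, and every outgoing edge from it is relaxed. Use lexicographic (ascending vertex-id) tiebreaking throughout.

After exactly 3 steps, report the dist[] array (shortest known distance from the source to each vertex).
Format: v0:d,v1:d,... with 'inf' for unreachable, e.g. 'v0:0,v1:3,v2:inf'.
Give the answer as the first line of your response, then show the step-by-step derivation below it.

v0:7,v1:inf,v2:0,v3:inf,v4:inf,v5:17

step 1: dist = v0:7,v1:inf,v2:0,v3:inf,v4:inf,v5:inf
step 2: dist = v0:7,v1:inf,v2:0,v3:inf,v4:inf,v5:17
step 3: dist = v0:7,v1:inf,v2:0,v3:inf,v4:inf,v5:17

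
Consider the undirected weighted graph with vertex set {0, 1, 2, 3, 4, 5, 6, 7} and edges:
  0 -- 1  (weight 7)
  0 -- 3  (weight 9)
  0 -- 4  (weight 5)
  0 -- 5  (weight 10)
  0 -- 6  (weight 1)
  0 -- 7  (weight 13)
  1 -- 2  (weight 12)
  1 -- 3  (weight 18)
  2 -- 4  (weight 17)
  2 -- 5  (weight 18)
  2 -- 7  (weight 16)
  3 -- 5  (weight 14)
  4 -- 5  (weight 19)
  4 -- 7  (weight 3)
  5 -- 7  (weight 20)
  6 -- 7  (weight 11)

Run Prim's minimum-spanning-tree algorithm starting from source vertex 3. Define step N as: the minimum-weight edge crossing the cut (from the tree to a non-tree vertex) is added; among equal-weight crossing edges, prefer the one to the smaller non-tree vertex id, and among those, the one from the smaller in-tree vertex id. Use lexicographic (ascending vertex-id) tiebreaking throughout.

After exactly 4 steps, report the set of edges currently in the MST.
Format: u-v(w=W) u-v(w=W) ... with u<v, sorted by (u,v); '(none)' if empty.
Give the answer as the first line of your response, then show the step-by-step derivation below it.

0-3(w=9) 0-4(w=5) 0-6(w=1) 4-7(w=3)

step 1: add edge 0-3 (w=9); MST = {0-3(w=9)}
step 2: add edge 0-6 (w=1); MST = {0-3(w=9) 0-6(w=1)}
step 3: add edge 0-4 (w=5); MST = {0-3(w=9) 0-4(w=5) 0-6(w=1)}
step 4: add edge 4-7 (w=3); MST = {0-3(w=9) 0-4(w=5) 0-6(w=1) 4-7(w=3)}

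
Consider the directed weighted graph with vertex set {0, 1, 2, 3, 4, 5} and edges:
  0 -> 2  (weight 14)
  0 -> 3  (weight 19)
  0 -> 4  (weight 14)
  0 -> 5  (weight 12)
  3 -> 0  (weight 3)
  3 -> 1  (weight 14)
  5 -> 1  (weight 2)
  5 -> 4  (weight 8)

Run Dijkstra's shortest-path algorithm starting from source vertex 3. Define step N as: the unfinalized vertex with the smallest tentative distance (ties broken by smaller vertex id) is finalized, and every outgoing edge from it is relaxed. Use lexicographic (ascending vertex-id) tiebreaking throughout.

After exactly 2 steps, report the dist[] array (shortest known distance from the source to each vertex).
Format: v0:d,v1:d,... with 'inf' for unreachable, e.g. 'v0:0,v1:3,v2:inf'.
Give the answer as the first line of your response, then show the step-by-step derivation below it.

v0:3,v1:14,v2:17,v3:0,v4:17,v5:15

step 1: dist = v0:3,v1:14,v2:inf,v3:0,v4:inf,v5:inf
step 2: dist = v0:3,v1:14,v2:17,v3:0,v4:17,v5:15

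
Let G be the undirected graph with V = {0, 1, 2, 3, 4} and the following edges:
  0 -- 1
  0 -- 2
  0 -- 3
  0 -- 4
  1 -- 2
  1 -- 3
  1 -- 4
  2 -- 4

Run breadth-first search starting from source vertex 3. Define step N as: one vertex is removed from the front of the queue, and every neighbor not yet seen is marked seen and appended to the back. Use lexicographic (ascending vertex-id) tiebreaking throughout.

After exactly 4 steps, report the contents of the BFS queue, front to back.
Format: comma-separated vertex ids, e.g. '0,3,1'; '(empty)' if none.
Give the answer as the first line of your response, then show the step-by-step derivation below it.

4

step 1: dequeue 3; queue=[0,1]; order=3
step 2: dequeue 0; queue=[1,2,4]; order=3,0
step 3: dequeue 1; queue=[2,4]; order=3,0,1
step 4: dequeue 2; queue=[4]; order=3,0,1,2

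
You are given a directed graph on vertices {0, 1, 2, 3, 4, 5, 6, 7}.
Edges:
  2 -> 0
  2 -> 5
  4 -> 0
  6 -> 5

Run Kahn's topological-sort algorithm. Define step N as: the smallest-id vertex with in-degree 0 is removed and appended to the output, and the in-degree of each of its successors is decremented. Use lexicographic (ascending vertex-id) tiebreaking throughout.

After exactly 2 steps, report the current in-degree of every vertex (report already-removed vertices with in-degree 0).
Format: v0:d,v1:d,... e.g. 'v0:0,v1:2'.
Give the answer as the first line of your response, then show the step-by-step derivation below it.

v0:1,v1:0,v2:0,v3:0,v4:0,v5:1,v6:0,v7:0

step 1: output 1; order=[1]; indeg=(2,0,0,0,0,2,0,0)
step 2: output 2; order=[1,2]; indeg=(1,0,0,0,0,1,0,0)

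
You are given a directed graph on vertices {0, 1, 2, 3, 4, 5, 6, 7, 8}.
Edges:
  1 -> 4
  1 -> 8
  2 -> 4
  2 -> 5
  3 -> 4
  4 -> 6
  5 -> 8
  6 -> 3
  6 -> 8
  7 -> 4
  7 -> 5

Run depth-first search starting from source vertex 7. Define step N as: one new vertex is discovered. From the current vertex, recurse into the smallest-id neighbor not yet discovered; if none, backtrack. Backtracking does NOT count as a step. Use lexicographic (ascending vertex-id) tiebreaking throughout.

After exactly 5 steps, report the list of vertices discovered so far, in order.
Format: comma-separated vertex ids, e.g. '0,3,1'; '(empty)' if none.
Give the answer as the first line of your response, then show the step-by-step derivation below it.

7,4,6,3,8

step 1: discover 7; path=7; order=7
step 2: discover 4; path=7>4; order=7,4
step 3: discover 6; path=7>4>6; order=7,4,6
step 4: discover 3; path=7>4>6>3; order=7,4,6,3
step 5: discover 8; path=7>4>6>8; order=7,4,6,3,8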